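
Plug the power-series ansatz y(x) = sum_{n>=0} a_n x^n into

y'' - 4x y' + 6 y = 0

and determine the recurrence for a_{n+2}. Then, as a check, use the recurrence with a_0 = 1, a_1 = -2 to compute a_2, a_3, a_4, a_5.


Substitute y = sum_n a_n x^n.
y''(x) has coefficient (n+2)(n+1) a_{n+2} at x^n;
-4 x y'(x) has coefficient -4 n a_n at x^n (shift);
6 y(x) has coefficient 6 a_n at x^n.
Matching x^n: (n+2)(n+1) a_{n+2} + (-4n + 6) a_n = 0.
Thus a_{n+2} = (4n - 6) / ((n+1)(n+2)) * a_n.

Check with a_0 = 1, a_1 = -2 (apply the recurrence for n = 0, 1, 2, 3): a_0 = 1, a_1 = -2, a_2 = -3, a_3 = 2/3, a_4 = -1/2, a_5 = 1/5.

a_(n+2) = (4n - 6) / ((n+1)(n+2)) * a_n; check: a_0 = 1, a_1 = -2, a_2 = -3, a_3 = 2/3, a_4 = -1/2, a_5 = 1/5


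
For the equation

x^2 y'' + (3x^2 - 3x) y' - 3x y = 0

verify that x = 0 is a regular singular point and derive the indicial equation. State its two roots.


Divide by x^2 to reach normal form y'' + P_1(x) y' + P_2(x) y = 0 with P_1(x) = 3 - 3/x and P_2(x) = -3/x.
x = 0 is a singular point because the y'-coefficient 3 - 3/x has a pole at x = 0 and the y-coefficient -3/x has a pole at x = 0.
It is a regular singular point because x P_1(x) = p(x) = 3x - 3 and x^2 P_2(x) = q(x) = -3x are polynomials, hence analytic at x = 0.
p(0) = -3,  q(0) = 0.
Indicial equation: r(r-1) + p(0) r + q(0) = 0, i.e. r^2 + (p(0) - 1) r + q(0) = 0, i.e. r^2 - 4 r = 0.
Discriminant: (-4)^2 - 4(0) = 16, so r = (4 ± 4)/2.
Solving: r_1 = 4, r_2 = 0.

indicial: r^2 - 4 r = 0; roots r_1 = 4, r_2 = 0


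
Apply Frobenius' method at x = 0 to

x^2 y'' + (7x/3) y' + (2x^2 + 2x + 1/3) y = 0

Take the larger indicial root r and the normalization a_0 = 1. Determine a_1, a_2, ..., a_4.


Write in Frobenius form y'' + (p(x)/x) y' + (q(x)/x^2) y = 0:
  p(x) = 7/3,  q(x) = 2x^2 + 2x + 1/3.
Indicial equation: r(r-1) + (7/3) r + (1/3) = 0 -> roots r_1 = -1/3, r_2 = -1.
Take r = r_1 = -1/3. Let y(x) = x^r sum_{n>=0} a_n x^n with a_0 = 1.
Substitute y = x^r sum a_n x^n and match x^{r+n}. The recurrence is
  D(n) a_n + 2 a_{n-1} + 2 a_{n-2} = 0,  where D(n) = (r+n)(r+n-1) + (7/3)(r+n) + (1/3).
  a_n = [-2 a_{n-1} - 2 a_{n-2}] / D(n).
Since the indicial polynomial factors as (r - r_1)(r - r_2), D(n) = (r_1 + n - r_1)(r_1 + n - r_2) = n(n + 2/3).
Evaluating step by step (a_0 = 1):
  n = 1: D(1) = 1(1 + 2/3) = 5/3; numerator = -2(1) = -2; a_1 = (-2)/(5/3) = -6/5
  n = 2: D(2) = 2(2 + 2/3) = 16/3; numerator = -2(-6/5) - 2(1) = 2/5; a_2 = (2/5)/(16/3) = 3/40
  n = 3: D(3) = 3(3 + 2/3) = 11; numerator = -2(3/40) - 2(-6/5) = 9/4; a_3 = (9/4)/(11) = 9/44
  n = 4: D(4) = 4(4 + 2/3) = 56/3; numerator = -2(9/44) - 2(3/40) = -123/220; a_4 = (-123/220)/(56/3) = -369/12320

r = -1/3; a_0 = 1; a_1 = -6/5; a_2 = 3/40; a_3 = 9/44; a_4 = -369/12320


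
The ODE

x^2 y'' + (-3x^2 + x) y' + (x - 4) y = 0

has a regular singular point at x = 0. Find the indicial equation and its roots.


Divide by x^2 to reach normal form y'' + P_1(x) y' + P_2(x) y = 0 with P_1(x) = -3 + 1/x and P_2(x) = 1/x - 4/x^2.
x = 0 is a singular point because the y'-coefficient -3 + 1/x has a pole at x = 0 and the y-coefficient 1/x - 4/x^2 has a pole at x = 0.
It is a regular singular point because x P_1(x) = p(x) = 1 - 3x and x^2 P_2(x) = q(x) = x - 4 are polynomials, hence analytic at x = 0.
p(0) = 1,  q(0) = -4.
Indicial equation: r(r-1) + p(0) r + q(0) = 0, i.e. r^2 + (p(0) - 1) r + q(0) = 0, i.e. r^2 - 4 = 0.
Discriminant: (0)^2 - 4(-4) = 16, so r = (0 ± 4)/2.
Solving: r_1 = 2, r_2 = -2.

indicial: r^2 - 4 = 0; roots r_1 = 2, r_2 = -2


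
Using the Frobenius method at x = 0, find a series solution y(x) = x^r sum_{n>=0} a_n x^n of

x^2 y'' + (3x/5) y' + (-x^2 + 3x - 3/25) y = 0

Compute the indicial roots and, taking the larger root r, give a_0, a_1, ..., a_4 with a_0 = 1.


Write in Frobenius form y'' + (p(x)/x) y' + (q(x)/x^2) y = 0:
  p(x) = 3/5,  q(x) = -x^2 + 3x - 3/25.
Indicial equation: r(r-1) + (3/5) r + (-3/25) = 0 -> roots r_1 = 3/5, r_2 = -1/5.
Take r = r_1 = 3/5. Let y(x) = x^r sum_{n>=0} a_n x^n with a_0 = 1.
Substitute y = x^r sum a_n x^n and match x^{r+n}. The recurrence is
  D(n) a_n + 3 a_{n-1} - 1 a_{n-2} = 0,  where D(n) = (r+n)(r+n-1) + (3/5)(r+n) + (-3/25).
  a_n = [-3 a_{n-1} + 1 a_{n-2}] / D(n).
Since the indicial polynomial factors as (r - r_1)(r - r_2), D(n) = (r_1 + n - r_1)(r_1 + n - r_2) = n(n + 4/5).
Evaluating step by step (a_0 = 1):
  n = 1: D(1) = 1(1 + 4/5) = 9/5; numerator = -3(1) = -3; a_1 = (-3)/(9/5) = -5/3
  n = 2: D(2) = 2(2 + 4/5) = 28/5; numerator = -3(-5/3) + 1(1) = 6; a_2 = (6)/(28/5) = 15/14
  n = 3: D(3) = 3(3 + 4/5) = 57/5; numerator = -3(15/14) + 1(-5/3) = -205/42; a_3 = (-205/42)/(57/5) = -1025/2394
  n = 4: D(4) = 4(4 + 4/5) = 96/5; numerator = -3(-1025/2394) + 1(15/14) = 940/399; a_4 = (940/399)/(96/5) = 1175/9576

r = 3/5; a_0 = 1; a_1 = -5/3; a_2 = 15/14; a_3 = -1025/2394; a_4 = 1175/9576


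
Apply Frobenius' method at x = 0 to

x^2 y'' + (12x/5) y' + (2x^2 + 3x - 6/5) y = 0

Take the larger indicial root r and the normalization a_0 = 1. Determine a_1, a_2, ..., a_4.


Write in Frobenius form y'' + (p(x)/x) y' + (q(x)/x^2) y = 0:
  p(x) = 12/5,  q(x) = 2x^2 + 3x - 6/5.
Indicial equation: r(r-1) + (12/5) r + (-6/5) = 0 -> roots r_1 = 3/5, r_2 = -2.
Take r = r_1 = 3/5. Let y(x) = x^r sum_{n>=0} a_n x^n with a_0 = 1.
Substitute y = x^r sum a_n x^n and match x^{r+n}. The recurrence is
  D(n) a_n + 3 a_{n-1} + 2 a_{n-2} = 0,  where D(n) = (r+n)(r+n-1) + (12/5)(r+n) + (-6/5).
  a_n = [-3 a_{n-1} - 2 a_{n-2}] / D(n).
Since the indicial polynomial factors as (r - r_1)(r - r_2), D(n) = (r_1 + n - r_1)(r_1 + n - r_2) = n(n + 13/5).
Evaluating step by step (a_0 = 1):
  n = 1: D(1) = 1(1 + 13/5) = 18/5; numerator = -3(1) = -3; a_1 = (-3)/(18/5) = -5/6
  n = 2: D(2) = 2(2 + 13/5) = 46/5; numerator = -3(-5/6) - 2(1) = 1/2; a_2 = (1/2)/(46/5) = 5/92
  n = 3: D(3) = 3(3 + 13/5) = 84/5; numerator = -3(5/92) - 2(-5/6) = 415/276; a_3 = (415/276)/(84/5) = 2075/23184
  n = 4: D(4) = 4(4 + 13/5) = 132/5; numerator = -3(2075/23184) - 2(5/92) = -2915/7728; a_4 = (-2915/7728)/(132/5) = -1325/92736

r = 3/5; a_0 = 1; a_1 = -5/6; a_2 = 5/92; a_3 = 2075/23184; a_4 = -1325/92736


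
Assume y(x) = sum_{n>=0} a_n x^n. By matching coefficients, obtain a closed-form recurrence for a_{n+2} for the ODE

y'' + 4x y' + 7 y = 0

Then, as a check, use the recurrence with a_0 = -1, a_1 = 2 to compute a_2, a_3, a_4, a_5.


Substitute y = sum_n a_n x^n.
y''(x) has coefficient (n+2)(n+1) a_{n+2} at x^n;
4 x y'(x) has coefficient 4 n a_n at x^n (shift);
7 y(x) has coefficient 7 a_n at x^n.
Matching x^n: (n+2)(n+1) a_{n+2} + (4n + 7) a_n = 0.
Thus a_{n+2} = (-4n - 7) / ((n+1)(n+2)) * a_n.

Check with a_0 = -1, a_1 = 2 (apply the recurrence for n = 0, 1, 2, 3): a_0 = -1, a_1 = 2, a_2 = 7/2, a_3 = -11/3, a_4 = -35/8, a_5 = 209/60.

a_(n+2) = (-4n - 7) / ((n+1)(n+2)) * a_n; check: a_0 = -1, a_1 = 2, a_2 = 7/2, a_3 = -11/3, a_4 = -35/8, a_5 = 209/60


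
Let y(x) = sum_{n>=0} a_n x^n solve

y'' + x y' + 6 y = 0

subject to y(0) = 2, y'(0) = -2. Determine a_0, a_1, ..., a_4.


Ansatz: y(x) = sum_{n>=0} a_n x^n, so y'(x) = sum_{n>=1} n a_n x^(n-1) and y''(x) = sum_{n>=2} n(n-1) a_n x^(n-2).
Substitute into P(x) y'' + Q(x) y' + R(x) y = 0 with P(x) = 1, Q(x) = x, R(x) = 6, and match powers of x.
Initial conditions: a_0 = 2, a_1 = -2.
Setting the coefficient of each power of x to zero and solving order by order (substituting the coefficients already found):
  x^0: 2 a_2 + 6 a_0 = 0  ->  2 a_2 = -6 a_0 = -12  ->  a_2 = -6
  x^1: 6 a_3 + 7 a_1 = 0  ->  6 a_3 = -7 a_1 = 14  ->  a_3 = 7/3
  x^2: 12 a_4 + 8 a_2 = 0  ->  12 a_4 = -8 a_2 = 48  ->  a_4 = 4
Truncated series: y(x) = 2 - 2 x - 6 x^2 + (7/3) x^3 + 4 x^4 + O(x^5).

a_0 = 2; a_1 = -2; a_2 = -6; a_3 = 7/3; a_4 = 4


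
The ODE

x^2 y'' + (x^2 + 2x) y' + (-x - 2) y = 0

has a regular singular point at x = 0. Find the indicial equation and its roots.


Divide by x^2 to reach normal form y'' + P_1(x) y' + P_2(x) y = 0 with P_1(x) = 1 + 2/x and P_2(x) = -1/x - 2/x^2.
x = 0 is a singular point because the y'-coefficient 1 + 2/x has a pole at x = 0 and the y-coefficient -1/x - 2/x^2 has a pole at x = 0.
It is a regular singular point because x P_1(x) = p(x) = x + 2 and x^2 P_2(x) = q(x) = -x - 2 are polynomials, hence analytic at x = 0.
p(0) = 2,  q(0) = -2.
Indicial equation: r(r-1) + p(0) r + q(0) = 0, i.e. r^2 + (p(0) - 1) r + q(0) = 0, i.e. r^2 + 1 r - 2 = 0.
Discriminant: (1)^2 - 4(-2) = 9, so r = (-1 ± 3)/2.
Solving: r_1 = 1, r_2 = -2.

indicial: r^2 + 1 r - 2 = 0; roots r_1 = 1, r_2 = -2


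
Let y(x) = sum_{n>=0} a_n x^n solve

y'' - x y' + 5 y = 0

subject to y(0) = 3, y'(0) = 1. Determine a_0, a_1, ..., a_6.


Ansatz: y(x) = sum_{n>=0} a_n x^n, so y'(x) = sum_{n>=1} n a_n x^(n-1) and y''(x) = sum_{n>=2} n(n-1) a_n x^(n-2).
Substitute into P(x) y'' + Q(x) y' + R(x) y = 0 with P(x) = 1, Q(x) = -x, R(x) = 5, and match powers of x.
Initial conditions: a_0 = 3, a_1 = 1.
Setting the coefficient of each power of x to zero and solving order by order (substituting the coefficients already found):
  x^0: 2 a_2 + 5 a_0 = 0  ->  2 a_2 = -5 a_0 = -15  ->  a_2 = -15/2
  x^1: 6 a_3 + 4 a_1 = 0  ->  6 a_3 = -4 a_1 = -4  ->  a_3 = -2/3
  x^2: 12 a_4 + 3 a_2 = 0  ->  12 a_4 = -3 a_2 = 45/2  ->  a_4 = 15/8
  x^3: 20 a_5 + 2 a_3 = 0  ->  20 a_5 = -2 a_3 = 4/3  ->  a_5 = 1/15
  x^4: 30 a_6 + a_4 = 0  ->  30 a_6 = -a_4 = -15/8  ->  a_6 = -1/16
Truncated series: y(x) = 3 + x - (15/2) x^2 - (2/3) x^3 + (15/8) x^4 + (1/15) x^5 - (1/16) x^6 + O(x^7).

a_0 = 3; a_1 = 1; a_2 = -15/2; a_3 = -2/3; a_4 = 15/8; a_5 = 1/15; a_6 = -1/16


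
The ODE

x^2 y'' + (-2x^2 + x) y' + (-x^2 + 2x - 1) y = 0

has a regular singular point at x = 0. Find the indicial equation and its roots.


Divide by x^2 to reach normal form y'' + P_1(x) y' + P_2(x) y = 0 with P_1(x) = -2 + 1/x and P_2(x) = -1 + 2/x - 1/x^2.
x = 0 is a singular point because the y'-coefficient -2 + 1/x has a pole at x = 0 and the y-coefficient -1 + 2/x - 1/x^2 has a pole at x = 0.
It is a regular singular point because x P_1(x) = p(x) = 1 - 2x and x^2 P_2(x) = q(x) = -x^2 + 2x - 1 are polynomials, hence analytic at x = 0.
p(0) = 1,  q(0) = -1.
Indicial equation: r(r-1) + p(0) r + q(0) = 0, i.e. r^2 + (p(0) - 1) r + q(0) = 0, i.e. r^2 - 1 = 0.
Discriminant: (0)^2 - 4(-1) = 4, so r = (0 ± 2)/2.
Solving: r_1 = 1, r_2 = -1.

indicial: r^2 - 1 = 0; roots r_1 = 1, r_2 = -1


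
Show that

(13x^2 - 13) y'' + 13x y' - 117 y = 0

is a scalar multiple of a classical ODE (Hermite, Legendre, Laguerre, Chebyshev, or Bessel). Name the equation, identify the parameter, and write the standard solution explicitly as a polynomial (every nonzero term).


All three coefficients share the factor -13; dividing through by -13 gives  (1 - x^2) y'' - x y' + 9 y = 0.
This matches the Chebyshev equation (1 - x^2) y'' - x y' + n^2 y = 0 (note the -x y' term, not -2x y') with n^2 = 9, so n = 3; the polynomial solution is T_3(x).
With y = sum_k a_k x^k, matching x^k gives (k+2)(k+1) a_{k+2} = (k^2 - n^2) a_k = (k - 3)(k + 3) a_k. The right side vanishes at k = 3, so the series with the parity of 3 terminates at degree 3.
Standard normalization: leading coefficient of T_n is 2^(n-1), so a_3 = 2^2 = 4. Work downward with a_k = (k+1)(k+2) a_{k+2} / ((k - 3)(k + 3)):
  a_1 = (2)(3)(4) / ((1 - 3)(1 + 3)) = 24/(-8) = -3
Hence T_3(x) = 4 x^3 - 3 x.

T_3(x); series = 4 x^3 - 3 x


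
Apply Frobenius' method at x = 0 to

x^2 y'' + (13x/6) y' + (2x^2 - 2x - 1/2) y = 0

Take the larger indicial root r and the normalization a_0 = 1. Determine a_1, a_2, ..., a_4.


Write in Frobenius form y'' + (p(x)/x) y' + (q(x)/x^2) y = 0:
  p(x) = 13/6,  q(x) = 2x^2 - 2x - 1/2.
Indicial equation: r(r-1) + (13/6) r + (-1/2) = 0 -> roots r_1 = 1/3, r_2 = -3/2.
Take r = r_1 = 1/3. Let y(x) = x^r sum_{n>=0} a_n x^n with a_0 = 1.
Substitute y = x^r sum a_n x^n and match x^{r+n}. The recurrence is
  D(n) a_n - 2 a_{n-1} + 2 a_{n-2} = 0,  where D(n) = (r+n)(r+n-1) + (13/6)(r+n) + (-1/2).
  a_n = [2 a_{n-1} - 2 a_{n-2}] / D(n).
Since the indicial polynomial factors as (r - r_1)(r - r_2), D(n) = (r_1 + n - r_1)(r_1 + n - r_2) = n(n + 11/6).
Evaluating step by step (a_0 = 1):
  n = 1: D(1) = 1(1 + 11/6) = 17/6; numerator = 2(1) = 2; a_1 = (2)/(17/6) = 12/17
  n = 2: D(2) = 2(2 + 11/6) = 23/3; numerator = 2(12/17) - 2(1) = -10/17; a_2 = (-10/17)/(23/3) = -30/391
  n = 3: D(3) = 3(3 + 11/6) = 29/2; numerator = 2(-30/391) - 2(12/17) = -36/23; a_3 = (-36/23)/(29/2) = -72/667
  n = 4: D(4) = 4(4 + 11/6) = 70/3; numerator = 2(-72/667) - 2(-30/391) = -708/11339; a_4 = (-708/11339)/(70/3) = -1062/396865

r = 1/3; a_0 = 1; a_1 = 12/17; a_2 = -30/391; a_3 = -72/667; a_4 = -1062/396865


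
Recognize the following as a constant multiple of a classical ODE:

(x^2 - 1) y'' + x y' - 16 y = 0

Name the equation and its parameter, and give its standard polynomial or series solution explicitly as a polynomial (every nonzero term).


All three coefficients share the factor -1; dividing through by -1 gives  (1 - x^2) y'' - x y' + 16 y = 0.
This matches the Chebyshev equation (1 - x^2) y'' - x y' + n^2 y = 0 (note the -x y' term, not -2x y') with n^2 = 16, so n = 4; the polynomial solution is T_4(x).
With y = sum_k a_k x^k, matching x^k gives (k+2)(k+1) a_{k+2} = (k^2 - n^2) a_k = (k - 4)(k + 4) a_k. The right side vanishes at k = 4, so the series with the parity of 4 terminates at degree 4.
Standard normalization: leading coefficient of T_n is 2^(n-1), so a_4 = 2^3 = 8. Work downward with a_k = (k+1)(k+2) a_{k+2} / ((k - 4)(k + 4)):
  a_2 = (3)(4)(8) / ((2 - 4)(2 + 4)) = 96/(-12) = -8
  a_0 = (1)(2)(-8) / ((0 - 4)(0 + 4)) = -16/(-16) = 1
Hence T_4(x) = 8 x^4 - 8 x^2 + 1.

T_4(x); series = 8 x^4 - 8 x^2 + 1


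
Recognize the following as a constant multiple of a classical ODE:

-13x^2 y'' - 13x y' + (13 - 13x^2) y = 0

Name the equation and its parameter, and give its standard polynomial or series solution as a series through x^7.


All three coefficients share the factor -13; dividing through by -13 gives  x^2 y'' + x y' + (x^2 - 1) y = 0.
This matches the Bessel equation x^2 y'' + x y' + (x^2 - nu^2) y = 0 with nu^2 = 1, so nu = 1; the solution bounded at x = 0 is J_1(x).
Frobenius at x = 0: indicial roots ±nu; for r = nu the recurrence k(k + 2nu) c_k = -c_{k-2} gives the standard series J_nu(x) = sum_{k>=0} (-1)^k / (k! (k+nu)!) (x/2)^(2k+nu). Evaluate the first 4 terms:
  k = 0: (-1)^0 / (0! * 1! * 2^1) x^1 = 1/(1*1*2) x^1 = (1/2) x^1
  k = 1: (-1)^1 / (1! * 2! * 2^3) x^3 = -1/(1*2*8) x^3 = (-1/16) x^3
  k = 2: (-1)^2 / (2! * 3! * 2^5) x^5 = 1/(2*6*32) x^5 = (1/384) x^5
  k = 3: (-1)^3 / (3! * 4! * 2^7) x^7 = -1/(6*24*128) x^7 = (-1/18432) x^7
Hence J_1(x) = -x^7/18432 + x^5/384 - x^3/16 + x/2 + ....

J_1(x); series = -x^7/18432 + x^5/384 - x^3/16 + x/2


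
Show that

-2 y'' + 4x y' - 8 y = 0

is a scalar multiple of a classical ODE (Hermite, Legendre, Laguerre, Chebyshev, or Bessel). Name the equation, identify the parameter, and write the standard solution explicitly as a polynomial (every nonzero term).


All three coefficients share the factor -2; dividing through by -2 gives  y'' - 2x y' + 4 y = 0.
This matches the Hermite equation y'' - 2x y' + 2n y = 0 with 2n = 4, so n = 2; the polynomial solution is H_2(x).
With y = sum_k a_k x^k, matching x^k gives (k+2)(k+1) a_{k+2} = 2(k - n) a_k = 2(k - 2) a_k. The right side vanishes at k = 2, so the series with the parity of 2 terminates at degree 2.
Standard normalization: leading coefficient of H_n is 2^n, so a_2 = 2^2 = 4. Work downward with a_k = (k+1)(k+2) a_{k+2} / (2(k - n)):
  a_0 = (1)(2)(4) / (2(0 - 2)) = 8/(-4) = -2
Hence H_2(x) = 4 x^2 - 2.

H_2(x); series = 4 x^2 - 2


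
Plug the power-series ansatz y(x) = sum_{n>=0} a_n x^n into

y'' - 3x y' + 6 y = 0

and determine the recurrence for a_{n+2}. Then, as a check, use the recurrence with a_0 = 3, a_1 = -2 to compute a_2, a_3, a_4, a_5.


Substitute y = sum_n a_n x^n.
y''(x) has coefficient (n+2)(n+1) a_{n+2} at x^n;
-3 x y'(x) has coefficient -3 n a_n at x^n (shift);
6 y(x) has coefficient 6 a_n at x^n.
Matching x^n: (n+2)(n+1) a_{n+2} + (-3n + 6) a_n = 0.
Thus a_{n+2} = (3n - 6) / ((n+1)(n+2)) * a_n.

Check with a_0 = 3, a_1 = -2 (apply the recurrence for n = 0, 1, 2, 3): a_0 = 3, a_1 = -2, a_2 = -9, a_3 = 1, a_4 = 0, a_5 = 3/20.

a_(n+2) = (3n - 6) / ((n+1)(n+2)) * a_n; check: a_0 = 3, a_1 = -2, a_2 = -9, a_3 = 1, a_4 = 0, a_5 = 3/20


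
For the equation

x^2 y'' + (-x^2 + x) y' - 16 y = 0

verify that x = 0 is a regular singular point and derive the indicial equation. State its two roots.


Divide by x^2 to reach normal form y'' + P_1(x) y' + P_2(x) y = 0 with P_1(x) = -1 + 1/x and P_2(x) = -16/x^2.
x = 0 is a singular point because the y'-coefficient -1 + 1/x has a pole at x = 0 and the y-coefficient -16/x^2 has a pole at x = 0.
It is a regular singular point because x P_1(x) = p(x) = 1 - x and x^2 P_2(x) = q(x) = -16 are polynomials, hence analytic at x = 0.
p(0) = 1,  q(0) = -16.
Indicial equation: r(r-1) + p(0) r + q(0) = 0, i.e. r^2 + (p(0) - 1) r + q(0) = 0, i.e. r^2 - 16 = 0.
Discriminant: (0)^2 - 4(-16) = 64, so r = (0 ± 8)/2.
Solving: r_1 = 4, r_2 = -4.

indicial: r^2 - 16 = 0; roots r_1 = 4, r_2 = -4


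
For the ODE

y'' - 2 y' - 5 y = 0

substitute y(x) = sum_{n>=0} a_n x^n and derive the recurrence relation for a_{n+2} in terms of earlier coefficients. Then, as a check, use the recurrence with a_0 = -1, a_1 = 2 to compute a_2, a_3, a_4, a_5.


Substitute y = sum_n a_n x^n.
y''(x) has coefficient (n+2)(n+1) a_{n+2} at x^n;
-2 y'(x) has coefficient -2 (n+1) a_{n+1} at x^n;
-5 y(x) has coefficient -5 a_n at x^n.
Matching x^n: (n+2)(n+1) a_{n+2} - 2 (n+1) a_{n+1} - 5 a_n = 0.
Thus a_{n+2} = [2 (n+1) a_{n+1} + 5 a_n] / ((n+1)(n+2)).

Check with a_0 = -1, a_1 = 2 (apply the recurrence for n = 0, 1, 2, 3): a_0 = -1, a_1 = 2, a_2 = -1/2, a_3 = 4/3, a_4 = 11/24, a_5 = 31/60.

a_(n+2) = [2 (n+1) a_(n+1) + 5 a_n] / ((n+1)(n+2)); check: a_0 = -1, a_1 = 2, a_2 = -1/2, a_3 = 4/3, a_4 = 11/24, a_5 = 31/60


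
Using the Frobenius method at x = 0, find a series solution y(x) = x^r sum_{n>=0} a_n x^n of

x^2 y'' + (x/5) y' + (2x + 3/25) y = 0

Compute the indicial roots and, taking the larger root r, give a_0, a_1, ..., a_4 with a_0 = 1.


Write in Frobenius form y'' + (p(x)/x) y' + (q(x)/x^2) y = 0:
  p(x) = 1/5,  q(x) = 2x + 3/25.
Indicial equation: r(r-1) + (1/5) r + (3/25) = 0 -> roots r_1 = 3/5, r_2 = 1/5.
Take r = r_1 = 3/5. Let y(x) = x^r sum_{n>=0} a_n x^n with a_0 = 1.
Substitute y = x^r sum a_n x^n and match x^{r+n}. The recurrence is
  D(n) a_n + 2 a_{n-1} = 0,  where D(n) = (r+n)(r+n-1) + (1/5)(r+n) + (3/25).
  a_n = -2 / D(n) * a_{n-1}.
Since the indicial polynomial factors as (r - r_1)(r - r_2), D(n) = (r_1 + n - r_1)(r_1 + n - r_2) = n(n + 2/5).
Evaluating step by step (a_0 = 1):
  n = 1: D(1) = 1(1 + 2/5) = 7/5; numerator = -2(1) = -2; a_1 = (-2)/(7/5) = -10/7
  n = 2: D(2) = 2(2 + 2/5) = 24/5; numerator = -2(-10/7) = 20/7; a_2 = (20/7)/(24/5) = 25/42
  n = 3: D(3) = 3(3 + 2/5) = 51/5; numerator = -2(25/42) = -25/21; a_3 = (-25/21)/(51/5) = -125/1071
  n = 4: D(4) = 4(4 + 2/5) = 88/5; numerator = -2(-125/1071) = 250/1071; a_4 = (250/1071)/(88/5) = 625/47124

r = 3/5; a_0 = 1; a_1 = -10/7; a_2 = 25/42; a_3 = -125/1071; a_4 = 625/47124


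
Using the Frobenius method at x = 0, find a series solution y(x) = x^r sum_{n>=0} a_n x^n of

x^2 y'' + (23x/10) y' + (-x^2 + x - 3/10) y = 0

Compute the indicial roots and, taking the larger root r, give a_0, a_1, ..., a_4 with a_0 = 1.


Write in Frobenius form y'' + (p(x)/x) y' + (q(x)/x^2) y = 0:
  p(x) = 23/10,  q(x) = -x^2 + x - 3/10.
Indicial equation: r(r-1) + (23/10) r + (-3/10) = 0 -> roots r_1 = 1/5, r_2 = -3/2.
Take r = r_1 = 1/5. Let y(x) = x^r sum_{n>=0} a_n x^n with a_0 = 1.
Substitute y = x^r sum a_n x^n and match x^{r+n}. The recurrence is
  D(n) a_n + 1 a_{n-1} - 1 a_{n-2} = 0,  where D(n) = (r+n)(r+n-1) + (23/10)(r+n) + (-3/10).
  a_n = [-1 a_{n-1} + 1 a_{n-2}] / D(n).
Since the indicial polynomial factors as (r - r_1)(r - r_2), D(n) = (r_1 + n - r_1)(r_1 + n - r_2) = n(n + 17/10).
Evaluating step by step (a_0 = 1):
  n = 1: D(1) = 1(1 + 17/10) = 27/10; numerator = -1(1) = -1; a_1 = (-1)/(27/10) = -10/27
  n = 2: D(2) = 2(2 + 17/10) = 37/5; numerator = -1(-10/27) + 1(1) = 37/27; a_2 = (37/27)/(37/5) = 5/27
  n = 3: D(3) = 3(3 + 17/10) = 141/10; numerator = -1(5/27) + 1(-10/27) = -5/9; a_3 = (-5/9)/(141/10) = -50/1269
  n = 4: D(4) = 4(4 + 17/10) = 114/5; numerator = -1(-50/1269) + 1(5/27) = 95/423; a_4 = (95/423)/(114/5) = 25/2538

r = 1/5; a_0 = 1; a_1 = -10/27; a_2 = 5/27; a_3 = -50/1269; a_4 = 25/2538


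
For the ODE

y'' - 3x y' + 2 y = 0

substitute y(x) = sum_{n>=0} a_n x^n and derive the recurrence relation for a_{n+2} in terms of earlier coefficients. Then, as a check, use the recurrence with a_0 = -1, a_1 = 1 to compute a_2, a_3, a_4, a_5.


Substitute y = sum_n a_n x^n.
y''(x) has coefficient (n+2)(n+1) a_{n+2} at x^n;
-3 x y'(x) has coefficient -3 n a_n at x^n (shift);
2 y(x) has coefficient 2 a_n at x^n.
Matching x^n: (n+2)(n+1) a_{n+2} + (-3n + 2) a_n = 0.
Thus a_{n+2} = (3n - 2) / ((n+1)(n+2)) * a_n.

Check with a_0 = -1, a_1 = 1 (apply the recurrence for n = 0, 1, 2, 3): a_0 = -1, a_1 = 1, a_2 = 1, a_3 = 1/6, a_4 = 1/3, a_5 = 7/120.

a_(n+2) = (3n - 2) / ((n+1)(n+2)) * a_n; check: a_0 = -1, a_1 = 1, a_2 = 1, a_3 = 1/6, a_4 = 1/3, a_5 = 7/120


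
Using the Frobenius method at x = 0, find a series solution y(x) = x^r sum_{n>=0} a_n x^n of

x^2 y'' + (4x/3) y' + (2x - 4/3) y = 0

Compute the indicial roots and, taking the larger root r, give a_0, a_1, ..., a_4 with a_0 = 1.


Write in Frobenius form y'' + (p(x)/x) y' + (q(x)/x^2) y = 0:
  p(x) = 4/3,  q(x) = 2x - 4/3.
Indicial equation: r(r-1) + (4/3) r + (-4/3) = 0 -> roots r_1 = 1, r_2 = -4/3.
Take r = r_1 = 1. Let y(x) = x^r sum_{n>=0} a_n x^n with a_0 = 1.
Substitute y = x^r sum a_n x^n and match x^{r+n}. The recurrence is
  D(n) a_n + 2 a_{n-1} = 0,  where D(n) = (r+n)(r+n-1) + (4/3)(r+n) + (-4/3).
  a_n = -2 / D(n) * a_{n-1}.
Since the indicial polynomial factors as (r - r_1)(r - r_2), D(n) = (r_1 + n - r_1)(r_1 + n - r_2) = n(n + 7/3).
Evaluating step by step (a_0 = 1):
  n = 1: D(1) = 1(1 + 7/3) = 10/3; numerator = -2(1) = -2; a_1 = (-2)/(10/3) = -3/5
  n = 2: D(2) = 2(2 + 7/3) = 26/3; numerator = -2(-3/5) = 6/5; a_2 = (6/5)/(26/3) = 9/65
  n = 3: D(3) = 3(3 + 7/3) = 16; numerator = -2(9/65) = -18/65; a_3 = (-18/65)/(16) = -9/520
  n = 4: D(4) = 4(4 + 7/3) = 76/3; numerator = -2(-9/520) = 9/260; a_4 = (9/260)/(76/3) = 27/19760

r = 1; a_0 = 1; a_1 = -3/5; a_2 = 9/65; a_3 = -9/520; a_4 = 27/19760


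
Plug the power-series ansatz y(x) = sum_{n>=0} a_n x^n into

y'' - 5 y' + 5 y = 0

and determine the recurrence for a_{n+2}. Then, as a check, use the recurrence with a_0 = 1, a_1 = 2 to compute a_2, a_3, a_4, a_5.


Substitute y = sum_n a_n x^n.
y''(x) has coefficient (n+2)(n+1) a_{n+2} at x^n;
-5 y'(x) has coefficient -5 (n+1) a_{n+1} at x^n;
5 y(x) has coefficient 5 a_n at x^n.
Matching x^n: (n+2)(n+1) a_{n+2} - 5 (n+1) a_{n+1} + 5 a_n = 0.
Thus a_{n+2} = [5 (n+1) a_{n+1} - 5 a_n] / ((n+1)(n+2)).

Check with a_0 = 1, a_1 = 2 (apply the recurrence for n = 0, 1, 2, 3): a_0 = 1, a_1 = 2, a_2 = 5/2, a_3 = 5/2, a_4 = 25/12, a_5 = 35/24.

a_(n+2) = [5 (n+1) a_(n+1) - 5 a_n] / ((n+1)(n+2)); check: a_0 = 1, a_1 = 2, a_2 = 5/2, a_3 = 5/2, a_4 = 25/12, a_5 = 35/24


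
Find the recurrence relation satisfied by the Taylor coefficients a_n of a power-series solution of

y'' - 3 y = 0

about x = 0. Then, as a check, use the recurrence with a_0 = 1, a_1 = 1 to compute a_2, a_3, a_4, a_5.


Substitute y = sum_n a_n x^n into y'' + (const) y = 0.
y''(x) = sum_{n>=0} (n+2)(n+1) a_{n+2} x^n.
The ODE becomes sum_n [(n+2)(n+1) a_{n+2} - 3 a_n] x^n = 0.
Setting each coefficient to zero gives the recurrence:
  (n+2)(n+1) a_{n+2} - 3 a_n = 0,
  a_{n+2} = 3 / ((n+1)(n+2)) a_n.

Check with a_0 = 1, a_1 = 1 (apply the recurrence for n = 0, 1, 2, 3): a_0 = 1, a_1 = 1, a_2 = 3/2, a_3 = 1/2, a_4 = 3/8, a_5 = 3/40.

a_{n+2} = 3/((n+1)(n+2)) * a_n; check: a_0 = 1, a_1 = 1, a_2 = 3/2, a_3 = 1/2, a_4 = 3/8, a_5 = 3/40


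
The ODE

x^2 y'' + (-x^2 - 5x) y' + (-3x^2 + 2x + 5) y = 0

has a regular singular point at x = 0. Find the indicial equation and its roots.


Divide by x^2 to reach normal form y'' + P_1(x) y' + P_2(x) y = 0 with P_1(x) = -1 - 5/x and P_2(x) = -3 + 2/x + 5/x^2.
x = 0 is a singular point because the y'-coefficient -1 - 5/x has a pole at x = 0 and the y-coefficient -3 + 2/x + 5/x^2 has a pole at x = 0.
It is a regular singular point because x P_1(x) = p(x) = -x - 5 and x^2 P_2(x) = q(x) = -3x^2 + 2x + 5 are polynomials, hence analytic at x = 0.
p(0) = -5,  q(0) = 5.
Indicial equation: r(r-1) + p(0) r + q(0) = 0, i.e. r^2 + (p(0) - 1) r + q(0) = 0, i.e. r^2 - 6 r + 5 = 0.
Discriminant: (-6)^2 - 4(5) = 16, so r = (6 ± 4)/2.
Solving: r_1 = 5, r_2 = 1.

indicial: r^2 - 6 r + 5 = 0; roots r_1 = 5, r_2 = 1


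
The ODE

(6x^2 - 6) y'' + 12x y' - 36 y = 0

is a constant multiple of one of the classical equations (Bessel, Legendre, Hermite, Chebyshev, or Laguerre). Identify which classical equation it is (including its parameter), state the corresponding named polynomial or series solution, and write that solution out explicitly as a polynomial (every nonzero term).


All three coefficients share the factor -6; dividing through by -6 gives  (1 - x^2) y'' - 2x y' + 6 y = 0.
This matches the Legendre equation (1 - x^2) y'' - 2x y' + n(n+1) y = 0 (note the -2x y' term) with n(n+1) = 6, so n = 2; the polynomial solution is P_2(x).
With y = sum_k a_k x^k, matching x^k gives (k+2)(k+1) a_{k+2} = [k(k+1) - n(n+1)] a_k = (k - 2)(k + 3) a_k. The right side vanishes at k = 2, so the series with the parity of 2 terminates at degree 2.
Standard normalization (P_n(1) = 1): leading coefficient (2n)!/(2^n (n!)^2) = 24/(4*4) = 3/2, so a_2 = 3/2. Work downward with a_k = (k+1)(k+2) a_{k+2} / ((k - 2)(k + 3)):
  a_0 = (1)(2)(3/2) / ((0 - 2)(0 + 3)) = 3/(-6) = -1/2
Hence P_2(x) = 3 x^2/2 - 1/2.

P_2(x); series = 3 x^2/2 - 1/2


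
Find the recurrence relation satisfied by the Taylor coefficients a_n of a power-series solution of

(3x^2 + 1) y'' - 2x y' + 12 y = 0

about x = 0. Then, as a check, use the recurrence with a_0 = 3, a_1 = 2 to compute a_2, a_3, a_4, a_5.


Substitute y = sum_n a_n x^n.
(1 + 3 x^2) y'' contributes (n+2)(n+1) a_{n+2} + 3 n(n-1) a_n at x^n.
-2 x y'(x) contributes -2 n a_n at x^n.
12 y(x) contributes 12 a_n at x^n.
Matching x^n: (n+2)(n+1) a_{n+2} + (3 n(n-1) - 2 n + 12) a_n = 0.
Thus a_{n+2} = (-3 n(n-1) + 2 n - 12) / ((n+1)(n+2)) * a_n.

Check with a_0 = 3, a_1 = 2 (apply the recurrence for n = 0, 1, 2, 3): a_0 = 3, a_1 = 2, a_2 = -18, a_3 = -10/3, a_4 = 21, a_5 = 4.

a_(n+2) = (-3 n(n-1) + 2 n - 12) / ((n+1)(n+2)) * a_n; check: a_0 = 3, a_1 = 2, a_2 = -18, a_3 = -10/3, a_4 = 21, a_5 = 4


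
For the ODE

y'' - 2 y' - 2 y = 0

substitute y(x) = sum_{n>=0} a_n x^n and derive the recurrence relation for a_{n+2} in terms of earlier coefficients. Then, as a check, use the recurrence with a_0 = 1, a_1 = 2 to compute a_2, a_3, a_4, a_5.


Substitute y = sum_n a_n x^n.
y''(x) has coefficient (n+2)(n+1) a_{n+2} at x^n;
-2 y'(x) has coefficient -2 (n+1) a_{n+1} at x^n;
-2 y(x) has coefficient -2 a_n at x^n.
Matching x^n: (n+2)(n+1) a_{n+2} - 2 (n+1) a_{n+1} - 2 a_n = 0.
Thus a_{n+2} = [2 (n+1) a_{n+1} + 2 a_n] / ((n+1)(n+2)).

Check with a_0 = 1, a_1 = 2 (apply the recurrence for n = 0, 1, 2, 3): a_0 = 1, a_1 = 2, a_2 = 3, a_3 = 8/3, a_4 = 11/6, a_5 = 1.

a_(n+2) = [2 (n+1) a_(n+1) + 2 a_n] / ((n+1)(n+2)); check: a_0 = 1, a_1 = 2, a_2 = 3, a_3 = 8/3, a_4 = 11/6, a_5 = 1


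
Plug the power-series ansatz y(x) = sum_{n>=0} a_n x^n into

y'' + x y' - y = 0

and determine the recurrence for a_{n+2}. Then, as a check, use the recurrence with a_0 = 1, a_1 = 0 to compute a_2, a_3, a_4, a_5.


Substitute y = sum_n a_n x^n.
y''(x) has coefficient (n+2)(n+1) a_{n+2} at x^n;
x y'(x) has coefficient n a_n at x^n (shift);
-y(x) has coefficient -1 a_n at x^n.
Matching x^n: (n+2)(n+1) a_{n+2} + (n - 1) a_n = 0.
Thus a_{n+2} = (-n + 1) / ((n+1)(n+2)) * a_n.

Check with a_0 = 1, a_1 = 0 (apply the recurrence for n = 0, 1, 2, 3): a_0 = 1, a_1 = 0, a_2 = 1/2, a_3 = 0, a_4 = -1/24, a_5 = 0.

a_(n+2) = (-n + 1) / ((n+1)(n+2)) * a_n; check: a_0 = 1, a_1 = 0, a_2 = 1/2, a_3 = 0, a_4 = -1/24, a_5 = 0


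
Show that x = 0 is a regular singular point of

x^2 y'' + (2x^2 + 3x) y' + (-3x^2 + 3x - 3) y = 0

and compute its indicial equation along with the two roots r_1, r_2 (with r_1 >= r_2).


Divide by x^2 to reach normal form y'' + P_1(x) y' + P_2(x) y = 0 with P_1(x) = 2 + 3/x and P_2(x) = -3 + 3/x - 3/x^2.
x = 0 is a singular point because the y'-coefficient 2 + 3/x has a pole at x = 0 and the y-coefficient -3 + 3/x - 3/x^2 has a pole at x = 0.
It is a regular singular point because x P_1(x) = p(x) = 2x + 3 and x^2 P_2(x) = q(x) = -3x^2 + 3x - 3 are polynomials, hence analytic at x = 0.
p(0) = 3,  q(0) = -3.
Indicial equation: r(r-1) + p(0) r + q(0) = 0, i.e. r^2 + (p(0) - 1) r + q(0) = 0, i.e. r^2 + 2 r - 3 = 0.
Discriminant: (2)^2 - 4(-3) = 16, so r = (-2 ± 4)/2.
Solving: r_1 = 1, r_2 = -3.

indicial: r^2 + 2 r - 3 = 0; roots r_1 = 1, r_2 = -3


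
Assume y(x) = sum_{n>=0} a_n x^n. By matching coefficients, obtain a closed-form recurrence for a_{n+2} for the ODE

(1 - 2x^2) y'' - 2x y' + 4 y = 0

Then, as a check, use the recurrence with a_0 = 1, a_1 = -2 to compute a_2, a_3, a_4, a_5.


Substitute y = sum_n a_n x^n.
(1 - 2 x^2) y'' contributes (n+2)(n+1) a_{n+2} - 2 n(n-1) a_n at x^n.
-2 x y'(x) contributes -2 n a_n at x^n.
4 y(x) contributes 4 a_n at x^n.
Matching x^n: (n+2)(n+1) a_{n+2} + (-2 n(n-1) - 2 n + 4) a_n = 0.
Thus a_{n+2} = (2 n(n-1) + 2 n - 4) / ((n+1)(n+2)) * a_n.

Check with a_0 = 1, a_1 = -2 (apply the recurrence for n = 0, 1, 2, 3): a_0 = 1, a_1 = -2, a_2 = -2, a_3 = 2/3, a_4 = -2/3, a_5 = 7/15.

a_(n+2) = (2 n(n-1) + 2 n - 4) / ((n+1)(n+2)) * a_n; check: a_0 = 1, a_1 = -2, a_2 = -2, a_3 = 2/3, a_4 = -2/3, a_5 = 7/15


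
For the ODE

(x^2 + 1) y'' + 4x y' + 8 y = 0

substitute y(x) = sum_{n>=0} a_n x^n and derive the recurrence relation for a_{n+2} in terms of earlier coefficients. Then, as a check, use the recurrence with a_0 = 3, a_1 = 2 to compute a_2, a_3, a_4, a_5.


Substitute y = sum_n a_n x^n.
(1 + 1 x^2) y'' contributes (n+2)(n+1) a_{n+2} + n(n-1) a_n at x^n.
4 x y'(x) contributes 4 n a_n at x^n.
8 y(x) contributes 8 a_n at x^n.
Matching x^n: (n+2)(n+1) a_{n+2} + (n(n-1) + 4 n + 8) a_n = 0.
Thus a_{n+2} = (-n(n-1) - 4 n - 8) / ((n+1)(n+2)) * a_n.

Check with a_0 = 3, a_1 = 2 (apply the recurrence for n = 0, 1, 2, 3): a_0 = 3, a_1 = 2, a_2 = -12, a_3 = -4, a_4 = 18, a_5 = 26/5.

a_(n+2) = (-n(n-1) - 4 n - 8) / ((n+1)(n+2)) * a_n; check: a_0 = 3, a_1 = 2, a_2 = -12, a_3 = -4, a_4 = 18, a_5 = 26/5


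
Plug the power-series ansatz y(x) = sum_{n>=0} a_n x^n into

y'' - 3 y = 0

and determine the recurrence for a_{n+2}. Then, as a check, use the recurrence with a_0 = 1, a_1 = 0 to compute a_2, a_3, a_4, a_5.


Substitute y = sum_n a_n x^n into y'' + (const) y = 0.
y''(x) = sum_{n>=0} (n+2)(n+1) a_{n+2} x^n.
The ODE becomes sum_n [(n+2)(n+1) a_{n+2} - 3 a_n] x^n = 0.
Setting each coefficient to zero gives the recurrence:
  (n+2)(n+1) a_{n+2} - 3 a_n = 0,
  a_{n+2} = 3 / ((n+1)(n+2)) a_n.

Check with a_0 = 1, a_1 = 0 (apply the recurrence for n = 0, 1, 2, 3): a_0 = 1, a_1 = 0, a_2 = 3/2, a_3 = 0, a_4 = 3/8, a_5 = 0.

a_{n+2} = 3/((n+1)(n+2)) * a_n; check: a_0 = 1, a_1 = 0, a_2 = 3/2, a_3 = 0, a_4 = 3/8, a_5 = 0


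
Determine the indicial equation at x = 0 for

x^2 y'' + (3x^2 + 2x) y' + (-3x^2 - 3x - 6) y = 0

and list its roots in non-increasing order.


Divide by x^2 to reach normal form y'' + P_1(x) y' + P_2(x) y = 0 with P_1(x) = 3 + 2/x and P_2(x) = -3 - 3/x - 6/x^2.
x = 0 is a singular point because the y'-coefficient 3 + 2/x has a pole at x = 0 and the y-coefficient -3 - 3/x - 6/x^2 has a pole at x = 0.
It is a regular singular point because x P_1(x) = p(x) = 3x + 2 and x^2 P_2(x) = q(x) = -3x^2 - 3x - 6 are polynomials, hence analytic at x = 0.
p(0) = 2,  q(0) = -6.
Indicial equation: r(r-1) + p(0) r + q(0) = 0, i.e. r^2 + (p(0) - 1) r + q(0) = 0, i.e. r^2 + 1 r - 6 = 0.
Discriminant: (1)^2 - 4(-6) = 25, so r = (-1 ± 5)/2.
Solving: r_1 = 2, r_2 = -3.

indicial: r^2 + 1 r - 6 = 0; roots r_1 = 2, r_2 = -3


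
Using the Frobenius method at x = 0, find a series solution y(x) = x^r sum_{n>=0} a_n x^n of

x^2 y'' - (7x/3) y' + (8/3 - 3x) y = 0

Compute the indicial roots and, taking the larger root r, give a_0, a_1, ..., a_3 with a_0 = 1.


Write in Frobenius form y'' + (p(x)/x) y' + (q(x)/x^2) y = 0:
  p(x) = -7/3,  q(x) = 8/3 - 3x.
Indicial equation: r(r-1) + (-7/3) r + (8/3) = 0 -> roots r_1 = 2, r_2 = 4/3.
Take r = r_1 = 2. Let y(x) = x^r sum_{n>=0} a_n x^n with a_0 = 1.
Substitute y = x^r sum a_n x^n and match x^{r+n}. The recurrence is
  D(n) a_n - 3 a_{n-1} = 0,  where D(n) = (r+n)(r+n-1) + (-7/3)(r+n) + (8/3).
  a_n = 3 / D(n) * a_{n-1}.
Since the indicial polynomial factors as (r - r_1)(r - r_2), D(n) = (r_1 + n - r_1)(r_1 + n - r_2) = n(n + 2/3).
Evaluating step by step (a_0 = 1):
  n = 1: D(1) = 1(1 + 2/3) = 5/3; numerator = 3(1) = 3; a_1 = (3)/(5/3) = 9/5
  n = 2: D(2) = 2(2 + 2/3) = 16/3; numerator = 3(9/5) = 27/5; a_2 = (27/5)/(16/3) = 81/80
  n = 3: D(3) = 3(3 + 2/3) = 11; numerator = 3(81/80) = 243/80; a_3 = (243/80)/(11) = 243/880

r = 2; a_0 = 1; a_1 = 9/5; a_2 = 81/80; a_3 = 243/880


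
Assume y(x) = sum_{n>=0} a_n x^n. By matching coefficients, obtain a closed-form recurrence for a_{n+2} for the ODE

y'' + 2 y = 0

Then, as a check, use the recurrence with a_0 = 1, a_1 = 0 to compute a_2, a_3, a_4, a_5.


Substitute y = sum_n a_n x^n into y'' + (const) y = 0.
y''(x) = sum_{n>=0} (n+2)(n+1) a_{n+2} x^n.
The ODE becomes sum_n [(n+2)(n+1) a_{n+2} + 2 a_n] x^n = 0.
Setting each coefficient to zero gives the recurrence:
  (n+2)(n+1) a_{n+2} + 2 a_n = 0,
  a_{n+2} = -2 / ((n+1)(n+2)) a_n.

Check with a_0 = 1, a_1 = 0 (apply the recurrence for n = 0, 1, 2, 3): a_0 = 1, a_1 = 0, a_2 = -1, a_3 = 0, a_4 = 1/6, a_5 = 0.

a_{n+2} = -2/((n+1)(n+2)) * a_n; check: a_0 = 1, a_1 = 0, a_2 = -1, a_3 = 0, a_4 = 1/6, a_5 = 0


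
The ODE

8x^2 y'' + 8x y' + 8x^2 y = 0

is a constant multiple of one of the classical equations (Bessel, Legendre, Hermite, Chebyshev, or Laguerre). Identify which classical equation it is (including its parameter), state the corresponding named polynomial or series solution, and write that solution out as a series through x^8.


All three coefficients share the factor 8; dividing through by 8 gives  x^2 y'' + x y' + x^2 y = 0.
This matches the Bessel equation x^2 y'' + x y' + (x^2 - nu^2) y = 0 with nu^2 = 0, so nu = 0; the solution bounded at x = 0 is J_0(x).
Frobenius at x = 0: indicial roots ±nu; for r = nu the recurrence k(k + 2nu) c_k = -c_{k-2} gives the standard series J_nu(x) = sum_{k>=0} (-1)^k / (k! (k+nu)!) (x/2)^(2k+nu). Evaluate the first 5 terms:
  k = 0: (-1)^0 / (0! * 0! * 2^0) x^0 = 1/(1*1*1) x^0 = (1) x^0
  k = 1: (-1)^1 / (1! * 1! * 2^2) x^2 = -1/(1*1*4) x^2 = (-1/4) x^2
  k = 2: (-1)^2 / (2! * 2! * 2^4) x^4 = 1/(2*2*16) x^4 = (1/64) x^4
  k = 3: (-1)^3 / (3! * 3! * 2^6) x^6 = -1/(6*6*64) x^6 = (-1/2304) x^6
  k = 4: (-1)^4 / (4! * 4! * 2^8) x^8 = 1/(24*24*256) x^8 = (1/147456) x^8
Hence J_0(x) = x^8/147456 - x^6/2304 + x^4/64 - x^2/4 + 1 + ....

J_0(x); series = x^8/147456 - x^6/2304 + x^4/64 - x^2/4 + 1


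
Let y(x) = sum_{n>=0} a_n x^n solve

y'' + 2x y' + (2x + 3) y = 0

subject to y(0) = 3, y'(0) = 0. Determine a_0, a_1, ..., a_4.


Ansatz: y(x) = sum_{n>=0} a_n x^n, so y'(x) = sum_{n>=1} n a_n x^(n-1) and y''(x) = sum_{n>=2} n(n-1) a_n x^(n-2).
Substitute into P(x) y'' + Q(x) y' + R(x) y = 0 with P(x) = 1, Q(x) = 2x, R(x) = 2x + 3, and match powers of x.
Initial conditions: a_0 = 3, a_1 = 0.
Setting the coefficient of each power of x to zero and solving order by order (substituting the coefficients already found):
  x^0: 2 a_2 + 3 a_0 = 0  ->  2 a_2 = -3 a_0 = -9  ->  a_2 = -9/2
  x^1: 6 a_3 + 5 a_1 + 2 a_0 = 0  ->  6 a_3 = -5 a_1 - 2 a_0 = -6  ->  a_3 = -1
  x^2: 12 a_4 + 7 a_2 + 2 a_1 = 0  ->  12 a_4 = -7 a_2 - 2 a_1 = 63/2  ->  a_4 = 21/8
Truncated series: y(x) = 3 - (9/2) x^2 - x^3 + (21/8) x^4 + O(x^5).

a_0 = 3; a_1 = 0; a_2 = -9/2; a_3 = -1; a_4 = 21/8


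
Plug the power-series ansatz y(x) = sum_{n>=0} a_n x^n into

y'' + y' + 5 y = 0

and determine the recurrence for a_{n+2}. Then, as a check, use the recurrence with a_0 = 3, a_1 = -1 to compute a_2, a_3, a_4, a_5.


Substitute y = sum_n a_n x^n.
y''(x) has coefficient (n+2)(n+1) a_{n+2} at x^n;
y'(x) has coefficient (n+1) a_{n+1} at x^n;
5 y(x) has coefficient 5 a_n at x^n.
Matching x^n: (n+2)(n+1) a_{n+2} + (n+1) a_{n+1} + 5 a_n = 0.
Thus a_{n+2} = [-(n+1) a_{n+1} - 5 a_n] / ((n+1)(n+2)).

Check with a_0 = 3, a_1 = -1 (apply the recurrence for n = 0, 1, 2, 3): a_0 = 3, a_1 = -1, a_2 = -7, a_3 = 19/6, a_4 = 17/8, a_5 = -73/60.

a_(n+2) = [-(n+1) a_(n+1) - 5 a_n] / ((n+1)(n+2)); check: a_0 = 3, a_1 = -1, a_2 = -7, a_3 = 19/6, a_4 = 17/8, a_5 = -73/60


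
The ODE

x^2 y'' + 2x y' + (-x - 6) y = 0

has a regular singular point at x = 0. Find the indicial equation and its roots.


Divide by x^2 to reach normal form y'' + P_1(x) y' + P_2(x) y = 0 with P_1(x) = 2/x and P_2(x) = -1/x - 6/x^2.
x = 0 is a singular point because the y'-coefficient 2/x has a pole at x = 0 and the y-coefficient -1/x - 6/x^2 has a pole at x = 0.
It is a regular singular point because x P_1(x) = p(x) = 2 and x^2 P_2(x) = q(x) = -x - 6 are polynomials, hence analytic at x = 0.
p(0) = 2,  q(0) = -6.
Indicial equation: r(r-1) + p(0) r + q(0) = 0, i.e. r^2 + (p(0) - 1) r + q(0) = 0, i.e. r^2 + 1 r - 6 = 0.
Discriminant: (1)^2 - 4(-6) = 25, so r = (-1 ± 5)/2.
Solving: r_1 = 2, r_2 = -3.

indicial: r^2 + 1 r - 6 = 0; roots r_1 = 2, r_2 = -3


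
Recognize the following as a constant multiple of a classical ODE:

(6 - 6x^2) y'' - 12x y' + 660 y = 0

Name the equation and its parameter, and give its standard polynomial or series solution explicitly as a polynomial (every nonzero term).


All three coefficients share the factor 6; dividing through by 6 gives  (1 - x^2) y'' - 2x y' + 110 y = 0.
This matches the Legendre equation (1 - x^2) y'' - 2x y' + n(n+1) y = 0 (note the -2x y' term) with n(n+1) = 110, so n = 10; the polynomial solution is P_10(x).
With y = sum_k a_k x^k, matching x^k gives (k+2)(k+1) a_{k+2} = [k(k+1) - n(n+1)] a_k = (k - 10)(k + 11) a_k. The right side vanishes at k = 10, so the series with the parity of 10 terminates at degree 10.
Standard normalization (P_n(1) = 1): leading coefficient (2n)!/(2^n (n!)^2) = 2432902008176640000/(1024*13168189440000) = 46189/256, so a_10 = 46189/256. Work downward with a_k = (k+1)(k+2) a_{k+2} / ((k - 10)(k + 11)):
  a_8 = (9)(10)(46189/256) / ((8 - 10)(8 + 11)) = (2078505/128)/(-38) = -109395/256
  a_6 = (7)(8)(-109395/256) / ((6 - 10)(6 + 11)) = (-765765/32)/(-68) = 45045/128
  a_4 = (5)(6)(45045/128) / ((4 - 10)(4 + 11)) = (675675/64)/(-90) = -15015/128
  a_2 = (3)(4)(-15015/128) / ((2 - 10)(2 + 11)) = (-45045/32)/(-104) = 3465/256
  a_0 = (1)(2)(3465/256) / ((0 - 10)(0 + 11)) = (3465/128)/(-110) = -63/256
Hence P_10(x) = 46189 x^10/256 - 109395 x^8/256 + 45045 x^6/128 - 15015 x^4/128 + 3465 x^2/256 - 63/256.

P_10(x); series = 46189 x^10/256 - 109395 x^8/256 + 45045 x^6/128 - 15015 x^4/128 + 3465 x^2/256 - 63/256


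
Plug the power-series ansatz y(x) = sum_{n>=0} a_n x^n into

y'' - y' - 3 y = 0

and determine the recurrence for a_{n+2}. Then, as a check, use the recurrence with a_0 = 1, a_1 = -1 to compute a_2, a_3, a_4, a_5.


Substitute y = sum_n a_n x^n.
y''(x) has coefficient (n+2)(n+1) a_{n+2} at x^n;
-y'(x) has coefficient -(n+1) a_{n+1} at x^n;
-3 y(x) has coefficient -3 a_n at x^n.
Matching x^n: (n+2)(n+1) a_{n+2} - (n+1) a_{n+1} - 3 a_n = 0.
Thus a_{n+2} = [(n+1) a_{n+1} + 3 a_n] / ((n+1)(n+2)).

Check with a_0 = 1, a_1 = -1 (apply the recurrence for n = 0, 1, 2, 3): a_0 = 1, a_1 = -1, a_2 = 1, a_3 = -1/6, a_4 = 5/24, a_5 = 1/60.

a_(n+2) = [(n+1) a_(n+1) + 3 a_n] / ((n+1)(n+2)); check: a_0 = 1, a_1 = -1, a_2 = 1, a_3 = -1/6, a_4 = 5/24, a_5 = 1/60


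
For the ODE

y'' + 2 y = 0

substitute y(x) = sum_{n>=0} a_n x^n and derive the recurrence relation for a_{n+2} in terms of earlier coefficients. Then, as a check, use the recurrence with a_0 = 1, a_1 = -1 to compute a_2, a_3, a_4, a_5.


Substitute y = sum_n a_n x^n into y'' + (const) y = 0.
y''(x) = sum_{n>=0} (n+2)(n+1) a_{n+2} x^n.
The ODE becomes sum_n [(n+2)(n+1) a_{n+2} + 2 a_n] x^n = 0.
Setting each coefficient to zero gives the recurrence:
  (n+2)(n+1) a_{n+2} + 2 a_n = 0,
  a_{n+2} = -2 / ((n+1)(n+2)) a_n.

Check with a_0 = 1, a_1 = -1 (apply the recurrence for n = 0, 1, 2, 3): a_0 = 1, a_1 = -1, a_2 = -1, a_3 = 1/3, a_4 = 1/6, a_5 = -1/30.

a_{n+2} = -2/((n+1)(n+2)) * a_n; check: a_0 = 1, a_1 = -1, a_2 = -1, a_3 = 1/3, a_4 = 1/6, a_5 = -1/30
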